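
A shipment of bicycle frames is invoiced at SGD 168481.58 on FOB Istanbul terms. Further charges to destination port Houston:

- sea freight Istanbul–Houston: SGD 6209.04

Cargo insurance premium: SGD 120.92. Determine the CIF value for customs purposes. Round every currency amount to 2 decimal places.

CIF value: SGD 174811.54

CIF = FOB price + freight + insurance
CIF = 168481.58 + 6209.04 + 120.92 = 174811.54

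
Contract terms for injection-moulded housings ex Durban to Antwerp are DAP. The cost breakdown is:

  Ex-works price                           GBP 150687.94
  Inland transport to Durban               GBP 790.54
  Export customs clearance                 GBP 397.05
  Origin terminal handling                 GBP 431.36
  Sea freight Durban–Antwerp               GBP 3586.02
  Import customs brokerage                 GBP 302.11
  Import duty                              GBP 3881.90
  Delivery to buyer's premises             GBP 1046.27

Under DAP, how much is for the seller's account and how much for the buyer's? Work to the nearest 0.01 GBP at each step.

Seller: GBP 156939.18; buyer: GBP 4184.01

DAP: the seller bears all costs to the named destination except import duty and clearance.
Seller's account: goods 150687.94 + inland to port 790.54 + export clearance 397.05 + origin terminal 431.36 + freight 3586.02 + delivery 1046.27 = 156939.18
Buyer's account: brokerage 302.11 + duty 3881.90 = 4184.01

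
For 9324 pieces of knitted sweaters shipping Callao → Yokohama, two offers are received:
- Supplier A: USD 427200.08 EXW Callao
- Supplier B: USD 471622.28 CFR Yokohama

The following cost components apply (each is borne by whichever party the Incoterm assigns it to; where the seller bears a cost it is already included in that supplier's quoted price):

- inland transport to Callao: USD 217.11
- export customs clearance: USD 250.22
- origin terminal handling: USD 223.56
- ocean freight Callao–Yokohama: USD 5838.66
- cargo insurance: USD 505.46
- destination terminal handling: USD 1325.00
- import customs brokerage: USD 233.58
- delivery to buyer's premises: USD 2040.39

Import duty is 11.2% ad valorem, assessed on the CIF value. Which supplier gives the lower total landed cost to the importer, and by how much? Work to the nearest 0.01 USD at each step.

Supplier A is cheaper by USD 42136.63

Supplier A (EXW):
CIF value = EXW price + inland to port + export clearance + origin terminal + freight + insurance = 427200.08 + 217.11 + 250.22 + 223.56 + 5838.66 + 505.46 = 434235.09
Import duty = 434235.09 × 11.2% = 48634.33
Buyer bears (A): 217.11 + 250.22 + 223.56 + 5838.66 + 505.46 + 1325.00 + 233.58 + 2040.39 = 10633.98
Landed cost (A) = invoice 427200.08 + 10633.98 + duty 48634.33 = 486468.39
Supplier B (CFR):
CIF value = CFR price + insurance = 471622.28 + 505.46 = 472127.74
Import duty = 472127.74 × 11.2% = 52878.31
Buyer bears (B): 505.46 + 1325.00 + 233.58 + 2040.39 = 4104.43
Landed cost (B) = invoice 471622.28 + 4104.43 + duty 52878.31 = 528605.02
Difference = |486468.39 − 528605.02| = 42136.63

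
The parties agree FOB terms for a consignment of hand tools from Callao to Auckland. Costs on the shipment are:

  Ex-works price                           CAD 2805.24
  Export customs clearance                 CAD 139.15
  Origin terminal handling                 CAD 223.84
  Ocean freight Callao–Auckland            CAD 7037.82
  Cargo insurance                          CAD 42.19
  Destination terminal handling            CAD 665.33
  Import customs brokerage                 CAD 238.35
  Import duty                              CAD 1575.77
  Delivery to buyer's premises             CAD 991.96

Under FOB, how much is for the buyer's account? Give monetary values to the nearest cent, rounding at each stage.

Buyer's account: CAD 10551.42

FOB: the seller bears costs until goods are on board at the origin port; the buyer bears freight, insurance and all costs thereafter.
Seller's account: goods 2805.24 + export clearance 139.15 + origin terminal 223.84 = 3168.23
Buyer's account: freight 7037.82 + insurance 42.19 + destination terminal 665.33 + brokerage 238.35 + duty 1575.77 + delivery 991.96 = 10551.42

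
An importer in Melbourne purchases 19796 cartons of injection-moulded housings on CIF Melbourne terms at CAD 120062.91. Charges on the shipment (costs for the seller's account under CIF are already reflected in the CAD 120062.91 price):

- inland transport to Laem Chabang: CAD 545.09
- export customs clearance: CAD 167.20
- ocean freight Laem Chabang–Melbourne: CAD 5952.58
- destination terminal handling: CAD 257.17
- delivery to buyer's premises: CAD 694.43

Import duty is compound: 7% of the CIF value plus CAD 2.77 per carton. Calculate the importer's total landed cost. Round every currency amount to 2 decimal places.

Total landed cost: CAD 184253.83

CIF: the seller pays costs through ocean freight and marine insurance to the destination port.
Already in the invoice (seller's account under CIF): inland to port, export clearance, freight — exclude.
The CIF price already equals the CIF value: 120062.91
Ad valorem component: 120062.91 × 7% = 8404.40
Specific component: 19796 × 2.77 = 54834.92
Import duty = 8404.40 + 54834.92 = 63239.32
Buyer bears: destination terminal 257.17 + delivery 694.43 + duty 63239.32 = 64190.92
Landed cost = invoice 120062.91 + 64190.92 = 184253.83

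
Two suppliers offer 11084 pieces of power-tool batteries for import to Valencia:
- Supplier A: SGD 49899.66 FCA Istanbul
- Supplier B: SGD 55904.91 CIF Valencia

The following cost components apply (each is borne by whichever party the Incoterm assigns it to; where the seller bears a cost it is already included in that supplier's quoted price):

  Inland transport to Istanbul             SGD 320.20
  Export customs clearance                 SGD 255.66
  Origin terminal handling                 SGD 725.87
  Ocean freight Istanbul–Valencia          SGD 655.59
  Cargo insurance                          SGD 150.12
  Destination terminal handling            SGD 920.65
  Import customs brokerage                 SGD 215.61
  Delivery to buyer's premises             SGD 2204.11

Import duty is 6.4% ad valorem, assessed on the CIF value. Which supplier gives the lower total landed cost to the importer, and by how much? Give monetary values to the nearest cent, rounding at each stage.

Supplier A is cheaper by SGD 4759.98

Supplier A (FCA):
CIF value = FCA price + origin terminal + freight + insurance = 49899.66 + 725.87 + 655.59 + 150.12 = 51431.24
Import duty = 51431.24 × 6.4% = 3291.60
Buyer bears (A): 725.87 + 655.59 + 150.12 + 920.65 + 215.61 + 2204.11 = 4871.95
Landed cost (A) = invoice 49899.66 + 4871.95 + duty 3291.60 = 58063.21
Supplier B (CIF):
The CIF price already equals the CIF value: 55904.91
Import duty = 55904.91 × 6.4% = 3577.91
Buyer bears (B): 920.65 + 215.61 + 2204.11 = 3340.37
Landed cost (B) = invoice 55904.91 + 3340.37 + duty 3577.91 = 62823.19
Difference = |58063.21 − 62823.19| = 4759.98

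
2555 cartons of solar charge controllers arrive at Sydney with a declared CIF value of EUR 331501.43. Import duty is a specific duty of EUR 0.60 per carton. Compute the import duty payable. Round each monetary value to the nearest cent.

Import duty: EUR 1533.00

Import duty = 2555 × 0.60 = 1533.00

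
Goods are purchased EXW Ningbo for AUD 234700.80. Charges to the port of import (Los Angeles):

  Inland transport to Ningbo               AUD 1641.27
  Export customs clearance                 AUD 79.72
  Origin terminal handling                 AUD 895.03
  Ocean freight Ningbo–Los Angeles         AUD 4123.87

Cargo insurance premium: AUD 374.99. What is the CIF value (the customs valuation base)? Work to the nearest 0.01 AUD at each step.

CIF value: AUD 241815.68

CIF = EXW price + pre-shipment costs + freight + insurance
CIF = 234700.80 + 1641.27 + 79.72 + 895.03 + 4123.87 + 374.99 = 241815.68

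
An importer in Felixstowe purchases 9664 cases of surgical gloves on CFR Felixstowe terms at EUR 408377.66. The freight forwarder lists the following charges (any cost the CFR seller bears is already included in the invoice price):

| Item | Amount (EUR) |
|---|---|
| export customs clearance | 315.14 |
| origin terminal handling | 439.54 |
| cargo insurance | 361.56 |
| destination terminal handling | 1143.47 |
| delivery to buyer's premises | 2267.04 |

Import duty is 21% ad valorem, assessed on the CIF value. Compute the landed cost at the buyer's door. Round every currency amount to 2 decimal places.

Total landed cost: EUR 497984.97

CFR: the seller pays costs through ocean freight to the destination port, but not insurance.
Already in the invoice (seller's account under CFR): export clearance, origin terminal — exclude.
CIF value = CFR price + insurance = 408377.66 + 361.56 = 408739.22
Import duty = 408739.22 × 21% = 85835.24
Buyer bears: insurance 361.56 + destination terminal 1143.47 + delivery 2267.04 + duty 85835.24 = 89607.31
Landed cost = invoice 408377.66 + 89607.31 = 497984.97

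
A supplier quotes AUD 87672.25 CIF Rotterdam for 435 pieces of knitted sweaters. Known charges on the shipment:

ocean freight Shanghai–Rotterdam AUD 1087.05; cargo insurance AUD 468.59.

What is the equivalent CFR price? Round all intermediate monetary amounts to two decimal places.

CFR price: AUD 87203.66

Not relevant to the conversion: freight — on the seller under both CIF and CFR; already in the CIF price and stays in the CFR price.
From CIF to CFR, the seller no longer bears: insurance.
CFR price = 87672.25 − 468.59 = 87203.66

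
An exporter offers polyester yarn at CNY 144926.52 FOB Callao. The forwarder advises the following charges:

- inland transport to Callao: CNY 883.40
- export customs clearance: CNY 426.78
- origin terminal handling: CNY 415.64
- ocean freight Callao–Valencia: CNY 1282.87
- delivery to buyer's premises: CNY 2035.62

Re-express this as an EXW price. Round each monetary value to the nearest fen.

EXW price: CNY 143200.70

Not relevant to the conversion: delivery, freight — on the buyer under both terms; not part of either seller's price.
From FOB to EXW, the seller no longer bears: inland to port, export clearance, origin terminal.
EXW price = 144926.52 − 883.40 − 426.78 − 415.64 = 143200.70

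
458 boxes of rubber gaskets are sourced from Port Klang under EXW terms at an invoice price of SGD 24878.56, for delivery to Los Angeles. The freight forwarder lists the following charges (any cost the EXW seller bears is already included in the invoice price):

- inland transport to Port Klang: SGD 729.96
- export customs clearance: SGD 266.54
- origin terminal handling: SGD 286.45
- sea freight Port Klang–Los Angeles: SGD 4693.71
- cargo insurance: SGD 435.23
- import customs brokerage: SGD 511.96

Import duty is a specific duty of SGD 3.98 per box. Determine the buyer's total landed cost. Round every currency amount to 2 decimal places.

EXW: the seller makes goods available at their premises; the buyer bears all onward costs.
CIF value = EXW price + inland to port + export clearance + origin terminal + freight + insurance = 24878.56 + 729.96 + 266.54 + 286.45 + 4693.71 + 435.23 = 31290.45
Import duty = 458 × 3.98 = 1822.84
Buyer bears: inland to port 729.96 + export clearance 266.54 + origin terminal 286.45 + freight 4693.71 + insurance 435.23 + brokerage 511.96 + duty 1822.84 = 8746.69
Landed cost = invoice 24878.56 + 8746.69 = 33625.25

Total landed cost: SGD 33625.25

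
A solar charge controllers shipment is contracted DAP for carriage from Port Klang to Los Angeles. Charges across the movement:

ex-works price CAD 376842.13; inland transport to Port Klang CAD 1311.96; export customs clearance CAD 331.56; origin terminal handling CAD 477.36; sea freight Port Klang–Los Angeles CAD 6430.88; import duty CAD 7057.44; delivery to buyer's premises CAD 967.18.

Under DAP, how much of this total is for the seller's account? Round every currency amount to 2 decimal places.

DAP: the seller bears all costs to the named destination except import duty and clearance.
Seller's account: goods 376842.13 + inland to port 1311.96 + export clearance 331.56 + origin terminal 477.36 + freight 6430.88 + delivery 967.18 = 386361.07
Buyer's account: duty 7057.44 = 7057.44

Seller's account: CAD 386361.07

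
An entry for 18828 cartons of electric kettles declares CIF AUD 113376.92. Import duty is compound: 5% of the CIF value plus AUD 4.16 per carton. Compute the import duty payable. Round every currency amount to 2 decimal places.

Import duty: AUD 83993.33

Ad valorem component: 113376.92 × 5% = 5668.85
Specific component: 18828 × 4.16 = 78324.48
Import duty = 5668.85 + 78324.48 = 83993.33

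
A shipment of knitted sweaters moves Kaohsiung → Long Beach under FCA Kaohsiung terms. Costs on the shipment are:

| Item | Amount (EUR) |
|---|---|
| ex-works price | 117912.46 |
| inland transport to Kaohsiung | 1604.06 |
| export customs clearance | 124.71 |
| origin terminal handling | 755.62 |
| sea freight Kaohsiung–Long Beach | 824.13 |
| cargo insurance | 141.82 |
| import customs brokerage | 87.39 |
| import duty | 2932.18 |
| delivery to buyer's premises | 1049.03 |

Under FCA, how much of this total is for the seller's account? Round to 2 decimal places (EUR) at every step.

FCA: the seller delivers export-cleared goods to the carrier; the buyer bears costs from that point.
Seller's account: goods 117912.46 + inland to port 1604.06 + export clearance 124.71 = 119641.23
Buyer's account: origin terminal 755.62 + freight 824.13 + insurance 141.82 + brokerage 87.39 + duty 2932.18 + delivery 1049.03 = 5790.17

Seller's account: EUR 119641.23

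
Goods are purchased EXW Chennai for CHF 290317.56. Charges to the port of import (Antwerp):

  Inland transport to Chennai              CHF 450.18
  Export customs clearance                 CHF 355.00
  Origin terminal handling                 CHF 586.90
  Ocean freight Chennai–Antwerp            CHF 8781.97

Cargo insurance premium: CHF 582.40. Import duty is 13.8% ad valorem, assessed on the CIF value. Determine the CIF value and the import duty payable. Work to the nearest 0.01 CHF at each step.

CIF = EXW price + pre-shipment costs + freight + insurance
CIF = 290317.56 + 450.18 + 355.00 + 586.90 + 8781.97 + 582.40 = 301074.01
Import duty = 301074.01 × 13.8% = 41548.21

CIF value: CHF 301074.01; import duty: CHF 41548.21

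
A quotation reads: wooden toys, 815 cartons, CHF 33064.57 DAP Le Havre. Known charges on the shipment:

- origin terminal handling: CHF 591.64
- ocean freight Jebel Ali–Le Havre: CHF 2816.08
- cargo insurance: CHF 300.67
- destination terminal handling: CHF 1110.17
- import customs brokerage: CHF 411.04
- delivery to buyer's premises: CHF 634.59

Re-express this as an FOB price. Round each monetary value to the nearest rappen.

FOB price: CHF 28203.06

Not relevant to the conversion: origin terminal — on the seller under both DAP and FOB; already in the DAP price and stays in the FOB price. brokerage — on the buyer under both terms; not part of either seller's price.
From DAP to FOB, the seller no longer bears: freight, insurance, destination terminal, delivery.
FOB price = 33064.57 − 2816.08 − 300.67 − 1110.17 − 634.59 = 28203.06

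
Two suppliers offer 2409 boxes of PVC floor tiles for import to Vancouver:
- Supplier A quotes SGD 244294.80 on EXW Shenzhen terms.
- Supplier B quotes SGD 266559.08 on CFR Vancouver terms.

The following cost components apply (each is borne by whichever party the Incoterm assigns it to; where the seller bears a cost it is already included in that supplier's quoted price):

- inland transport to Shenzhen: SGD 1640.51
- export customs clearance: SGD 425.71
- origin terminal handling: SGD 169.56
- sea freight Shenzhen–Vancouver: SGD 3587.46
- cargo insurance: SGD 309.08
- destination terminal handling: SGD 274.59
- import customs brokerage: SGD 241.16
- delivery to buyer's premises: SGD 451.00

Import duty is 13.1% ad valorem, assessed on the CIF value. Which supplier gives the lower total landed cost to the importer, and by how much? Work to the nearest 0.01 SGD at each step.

Supplier A is cheaper by SGD 18594.82

Supplier A (EXW):
CIF value = EXW price + inland to port + export clearance + origin terminal + freight + insurance = 244294.80 + 1640.51 + 425.71 + 169.56 + 3587.46 + 309.08 = 250427.12
Import duty = 250427.12 × 13.1% = 32805.95
Buyer bears (A): 1640.51 + 425.71 + 169.56 + 3587.46 + 309.08 + 274.59 + 241.16 + 451.00 = 7099.07
Landed cost (A) = invoice 244294.80 + 7099.07 + duty 32805.95 = 284199.82
Supplier B (CFR):
CIF value = CFR price + insurance = 266559.08 + 309.08 = 266868.16
Import duty = 266868.16 × 13.1% = 34959.73
Buyer bears (B): 309.08 + 274.59 + 241.16 + 451.00 = 1275.83
Landed cost (B) = invoice 266559.08 + 1275.83 + duty 34959.73 = 302794.64
Difference = |284199.82 − 302794.64| = 18594.82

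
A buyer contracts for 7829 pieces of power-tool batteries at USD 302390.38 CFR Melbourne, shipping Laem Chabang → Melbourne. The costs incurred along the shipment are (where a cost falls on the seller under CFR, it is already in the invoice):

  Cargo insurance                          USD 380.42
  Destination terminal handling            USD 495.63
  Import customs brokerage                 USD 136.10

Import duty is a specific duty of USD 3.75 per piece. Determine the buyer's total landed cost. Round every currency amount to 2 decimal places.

CFR: the seller pays costs through ocean freight to the destination port, but not insurance.
CIF value = CFR price + insurance = 302390.38 + 380.42 = 302770.80
Import duty = 7829 × 3.75 = 29358.75
Buyer bears: insurance 380.42 + destination terminal 495.63 + brokerage 136.10 + duty 29358.75 = 30370.90
Landed cost = invoice 302390.38 + 30370.90 = 332761.28

Total landed cost: USD 332761.28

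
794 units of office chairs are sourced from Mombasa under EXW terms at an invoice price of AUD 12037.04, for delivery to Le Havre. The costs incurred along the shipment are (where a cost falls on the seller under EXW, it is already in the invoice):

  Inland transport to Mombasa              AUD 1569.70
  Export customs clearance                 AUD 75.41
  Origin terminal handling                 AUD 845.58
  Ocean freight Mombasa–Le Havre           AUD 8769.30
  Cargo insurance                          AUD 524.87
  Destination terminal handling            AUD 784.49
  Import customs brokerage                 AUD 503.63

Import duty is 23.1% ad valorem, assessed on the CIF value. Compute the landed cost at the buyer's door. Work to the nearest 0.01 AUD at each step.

Total landed cost: AUD 30612.88

EXW: the seller makes goods available at their premises; the buyer bears all onward costs.
CIF value = EXW price + inland to port + export clearance + origin terminal + freight + insurance = 12037.04 + 1569.70 + 75.41 + 845.58 + 8769.30 + 524.87 = 23821.90
Import duty = 23821.90 × 23.1% = 5502.86
Buyer bears: inland to port 1569.70 + export clearance 75.41 + origin terminal 845.58 + freight 8769.30 + insurance 524.87 + destination terminal 784.49 + brokerage 503.63 + duty 5502.86 = 18575.84
Landed cost = invoice 12037.04 + 18575.84 = 30612.88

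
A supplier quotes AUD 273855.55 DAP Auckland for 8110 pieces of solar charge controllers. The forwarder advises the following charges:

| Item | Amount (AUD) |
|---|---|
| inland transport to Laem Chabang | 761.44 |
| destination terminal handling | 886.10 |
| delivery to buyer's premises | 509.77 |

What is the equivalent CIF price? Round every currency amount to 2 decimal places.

Not relevant to the conversion: inland to port — on the seller under both DAP and CIF; already in the DAP price and stays in the CIF price.
From DAP to CIF, the seller no longer bears: destination terminal, delivery.
CIF price = 273855.55 − 886.10 − 509.77 = 272459.68

CIF price: AUD 272459.68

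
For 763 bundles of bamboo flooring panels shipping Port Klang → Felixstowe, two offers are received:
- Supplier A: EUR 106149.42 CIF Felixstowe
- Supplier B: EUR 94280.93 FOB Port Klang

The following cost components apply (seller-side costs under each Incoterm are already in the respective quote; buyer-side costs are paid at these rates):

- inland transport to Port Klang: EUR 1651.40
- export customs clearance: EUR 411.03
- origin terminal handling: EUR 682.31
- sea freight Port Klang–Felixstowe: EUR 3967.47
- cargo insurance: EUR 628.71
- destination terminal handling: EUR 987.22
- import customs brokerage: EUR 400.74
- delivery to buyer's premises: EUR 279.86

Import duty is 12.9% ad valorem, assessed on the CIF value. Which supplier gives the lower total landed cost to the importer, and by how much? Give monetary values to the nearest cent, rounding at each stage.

Supplier A (CIF):
The CIF price already equals the CIF value: 106149.42
Import duty = 106149.42 × 12.9% = 13693.28
Buyer bears (A): 987.22 + 400.74 + 279.86 = 1667.82
Landed cost (A) = invoice 106149.42 + 1667.82 + duty 13693.28 = 121510.52
Supplier B (FOB):
CIF value = FOB price + freight + insurance = 94280.93 + 3967.47 + 628.71 = 98877.11
Import duty = 98877.11 × 12.9% = 12755.15
Buyer bears (B): 3967.47 + 628.71 + 987.22 + 400.74 + 279.86 = 6264.00
Landed cost (B) = invoice 94280.93 + 6264.00 + duty 12755.15 = 113300.08
Difference = |121510.52 − 113300.08| = 8210.44

Supplier B is cheaper by EUR 8210.44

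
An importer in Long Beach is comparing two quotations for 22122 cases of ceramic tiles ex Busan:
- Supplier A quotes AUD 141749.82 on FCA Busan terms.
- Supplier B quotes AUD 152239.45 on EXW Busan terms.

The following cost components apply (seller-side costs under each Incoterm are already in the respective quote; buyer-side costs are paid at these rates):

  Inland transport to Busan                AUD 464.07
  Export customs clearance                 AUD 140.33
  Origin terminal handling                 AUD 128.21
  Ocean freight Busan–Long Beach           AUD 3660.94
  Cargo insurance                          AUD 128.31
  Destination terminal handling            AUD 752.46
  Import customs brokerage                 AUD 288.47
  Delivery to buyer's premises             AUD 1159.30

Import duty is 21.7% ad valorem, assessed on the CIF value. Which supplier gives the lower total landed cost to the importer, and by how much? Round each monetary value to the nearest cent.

Supplier A (FCA):
CIF value = FCA price + origin terminal + freight + insurance = 141749.82 + 128.21 + 3660.94 + 128.31 = 145667.28
Import duty = 145667.28 × 21.7% = 31609.80
Buyer bears (A): 128.21 + 3660.94 + 128.31 + 752.46 + 288.47 + 1159.30 = 6117.69
Landed cost (A) = invoice 141749.82 + 6117.69 + duty 31609.80 = 179477.31
Supplier B (EXW):
CIF value = EXW price + inland to port + export clearance + origin terminal + freight + insurance = 152239.45 + 464.07 + 140.33 + 128.21 + 3660.94 + 128.31 = 156761.31
Import duty = 156761.31 × 21.7% = 34017.20
Buyer bears (B): 464.07 + 140.33 + 128.21 + 3660.94 + 128.31 + 752.46 + 288.47 + 1159.30 = 6722.09
Landed cost (B) = invoice 152239.45 + 6722.09 + duty 34017.20 = 192978.74
Difference = |179477.31 − 192978.74| = 13501.43

Supplier A is cheaper by AUD 13501.43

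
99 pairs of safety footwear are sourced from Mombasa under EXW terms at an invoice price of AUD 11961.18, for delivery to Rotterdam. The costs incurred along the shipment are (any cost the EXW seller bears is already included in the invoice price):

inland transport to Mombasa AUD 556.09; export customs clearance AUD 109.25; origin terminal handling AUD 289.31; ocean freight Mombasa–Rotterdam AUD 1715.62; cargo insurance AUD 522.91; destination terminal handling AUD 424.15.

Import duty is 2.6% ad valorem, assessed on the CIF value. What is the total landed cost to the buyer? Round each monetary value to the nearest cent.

Total landed cost: AUD 15972.52

EXW: the seller makes goods available at their premises; the buyer bears all onward costs.
CIF value = EXW price + inland to port + export clearance + origin terminal + freight + insurance = 11961.18 + 556.09 + 109.25 + 289.31 + 1715.62 + 522.91 = 15154.36
Import duty = 15154.36 × 2.6% = 394.01
Buyer bears: inland to port 556.09 + export clearance 109.25 + origin terminal 289.31 + freight 1715.62 + insurance 522.91 + destination terminal 424.15 + duty 394.01 = 4011.34
Landed cost = invoice 11961.18 + 4011.34 = 15972.52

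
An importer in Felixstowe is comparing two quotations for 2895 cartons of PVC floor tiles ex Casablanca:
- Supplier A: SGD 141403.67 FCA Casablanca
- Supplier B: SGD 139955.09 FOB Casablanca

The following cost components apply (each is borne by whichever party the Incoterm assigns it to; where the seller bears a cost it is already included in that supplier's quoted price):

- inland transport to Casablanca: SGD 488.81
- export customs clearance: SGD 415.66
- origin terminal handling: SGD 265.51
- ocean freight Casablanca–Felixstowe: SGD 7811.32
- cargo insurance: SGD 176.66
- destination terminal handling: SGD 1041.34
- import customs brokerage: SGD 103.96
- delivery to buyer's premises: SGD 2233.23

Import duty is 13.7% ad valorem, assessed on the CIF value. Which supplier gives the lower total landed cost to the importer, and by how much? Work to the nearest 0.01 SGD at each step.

Supplier A (FCA):
CIF value = FCA price + origin terminal + freight + insurance = 141403.67 + 265.51 + 7811.32 + 176.66 = 149657.16
Import duty = 149657.16 × 13.7% = 20503.03
Buyer bears (A): 265.51 + 7811.32 + 176.66 + 1041.34 + 103.96 + 2233.23 = 11632.02
Landed cost (A) = invoice 141403.67 + 11632.02 + duty 20503.03 = 173538.72
Supplier B (FOB):
CIF value = FOB price + freight + insurance = 139955.09 + 7811.32 + 176.66 = 147943.07
Import duty = 147943.07 × 13.7% = 20268.20
Buyer bears (B): 7811.32 + 176.66 + 1041.34 + 103.96 + 2233.23 = 11366.51
Landed cost (B) = invoice 139955.09 + 11366.51 + duty 20268.20 = 171589.80
Difference = |173538.72 − 171589.80| = 1948.92

Supplier B is cheaper by SGD 1948.92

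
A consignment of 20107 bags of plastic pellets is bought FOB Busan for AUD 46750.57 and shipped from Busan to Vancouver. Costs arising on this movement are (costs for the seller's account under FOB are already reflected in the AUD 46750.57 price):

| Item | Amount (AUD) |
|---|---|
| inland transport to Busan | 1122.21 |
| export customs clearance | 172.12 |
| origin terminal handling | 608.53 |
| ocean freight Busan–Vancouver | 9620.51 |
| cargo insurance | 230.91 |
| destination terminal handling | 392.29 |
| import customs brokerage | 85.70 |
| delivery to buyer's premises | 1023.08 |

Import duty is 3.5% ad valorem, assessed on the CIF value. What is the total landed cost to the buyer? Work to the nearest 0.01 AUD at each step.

FOB: the seller bears costs until goods are on board at the origin port; the buyer bears freight, insurance and all costs thereafter.
Already in the invoice (seller's account under FOB): inland to port, export clearance, origin terminal — exclude.
CIF value = FOB price + freight + insurance = 46750.57 + 9620.51 + 230.91 = 56601.99
Import duty = 56601.99 × 3.5% = 1981.07
Buyer bears: freight 9620.51 + insurance 230.91 + destination terminal 392.29 + brokerage 85.70 + delivery 1023.08 + duty 1981.07 = 13333.56
Landed cost = invoice 46750.57 + 13333.56 = 60084.13

Total landed cost: AUD 60084.13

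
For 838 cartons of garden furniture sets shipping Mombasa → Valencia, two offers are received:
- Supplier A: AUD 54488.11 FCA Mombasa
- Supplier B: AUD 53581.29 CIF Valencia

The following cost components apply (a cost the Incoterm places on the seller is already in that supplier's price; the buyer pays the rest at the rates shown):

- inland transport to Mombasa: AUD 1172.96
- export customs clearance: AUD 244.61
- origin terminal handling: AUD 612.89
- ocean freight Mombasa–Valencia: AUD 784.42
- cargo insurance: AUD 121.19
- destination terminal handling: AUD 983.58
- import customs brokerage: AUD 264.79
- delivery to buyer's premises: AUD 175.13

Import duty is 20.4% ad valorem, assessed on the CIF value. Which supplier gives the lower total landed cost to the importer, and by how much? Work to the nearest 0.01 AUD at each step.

Supplier B is cheaper by AUD 2920.09

Supplier A (FCA):
CIF value = FCA price + origin terminal + freight + insurance = 54488.11 + 612.89 + 784.42 + 121.19 = 56006.61
Import duty = 56006.61 × 20.4% = 11425.35
Buyer bears (A): 612.89 + 784.42 + 121.19 + 983.58 + 264.79 + 175.13 = 2942.00
Landed cost (A) = invoice 54488.11 + 2942.00 + duty 11425.35 = 68855.46
Supplier B (CIF):
The CIF price already equals the CIF value: 53581.29
Import duty = 53581.29 × 20.4% = 10930.58
Buyer bears (B): 983.58 + 264.79 + 175.13 = 1423.50
Landed cost (B) = invoice 53581.29 + 1423.50 + duty 10930.58 = 65935.37
Difference = |68855.46 − 65935.37| = 2920.09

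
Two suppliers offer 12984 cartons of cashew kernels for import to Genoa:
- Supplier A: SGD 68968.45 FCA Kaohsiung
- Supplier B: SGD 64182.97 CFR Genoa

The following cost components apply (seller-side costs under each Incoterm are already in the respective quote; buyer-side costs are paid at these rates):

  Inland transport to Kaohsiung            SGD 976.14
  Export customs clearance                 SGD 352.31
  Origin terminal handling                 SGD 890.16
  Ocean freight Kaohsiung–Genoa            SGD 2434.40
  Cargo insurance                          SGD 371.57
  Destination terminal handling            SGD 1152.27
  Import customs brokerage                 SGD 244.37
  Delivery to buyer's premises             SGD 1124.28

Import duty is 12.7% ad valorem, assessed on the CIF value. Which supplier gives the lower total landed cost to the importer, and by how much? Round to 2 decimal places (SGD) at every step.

Supplier B is cheaper by SGD 9140.01

Supplier A (FCA):
CIF value = FCA price + origin terminal + freight + insurance = 68968.45 + 890.16 + 2434.40 + 371.57 = 72664.58
Import duty = 72664.58 × 12.7% = 9228.40
Buyer bears (A): 890.16 + 2434.40 + 371.57 + 1152.27 + 244.37 + 1124.28 = 6217.05
Landed cost (A) = invoice 68968.45 + 6217.05 + duty 9228.40 = 84413.90
Supplier B (CFR):
CIF value = CFR price + insurance = 64182.97 + 371.57 = 64554.54
Import duty = 64554.54 × 12.7% = 8198.43
Buyer bears (B): 371.57 + 1152.27 + 244.37 + 1124.28 = 2892.49
Landed cost (B) = invoice 64182.97 + 2892.49 + duty 8198.43 = 75273.89
Difference = |84413.90 − 75273.89| = 9140.01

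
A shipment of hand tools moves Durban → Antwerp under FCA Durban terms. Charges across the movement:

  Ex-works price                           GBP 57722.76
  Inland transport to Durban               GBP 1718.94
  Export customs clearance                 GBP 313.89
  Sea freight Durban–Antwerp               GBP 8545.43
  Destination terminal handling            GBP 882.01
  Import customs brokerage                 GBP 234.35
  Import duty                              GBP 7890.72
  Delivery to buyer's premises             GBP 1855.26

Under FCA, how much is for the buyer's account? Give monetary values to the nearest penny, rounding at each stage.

Buyer's account: GBP 19407.77

FCA: the seller delivers export-cleared goods to the carrier; the buyer bears costs from that point.
Seller's account: goods 57722.76 + inland to port 1718.94 + export clearance 313.89 = 59755.59
Buyer's account: freight 8545.43 + destination terminal 882.01 + brokerage 234.35 + duty 7890.72 + delivery 1855.26 = 19407.77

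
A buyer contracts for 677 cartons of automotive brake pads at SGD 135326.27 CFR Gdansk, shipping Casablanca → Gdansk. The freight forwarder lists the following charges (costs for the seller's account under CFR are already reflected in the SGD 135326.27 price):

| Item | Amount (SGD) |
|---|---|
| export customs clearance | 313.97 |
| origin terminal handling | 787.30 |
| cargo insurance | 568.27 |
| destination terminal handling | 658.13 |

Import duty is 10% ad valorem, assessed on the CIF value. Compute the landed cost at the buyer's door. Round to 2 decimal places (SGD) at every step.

CFR: the seller pays costs through ocean freight to the destination port, but not insurance.
Already in the invoice (seller's account under CFR): export clearance, origin terminal — exclude.
CIF value = CFR price + insurance = 135326.27 + 568.27 = 135894.54
Import duty = 135894.54 × 10% = 13589.45
Buyer bears: insurance 568.27 + destination terminal 658.13 + duty 13589.45 = 14815.85
Landed cost = invoice 135326.27 + 14815.85 = 150142.12

Total landed cost: SGD 150142.12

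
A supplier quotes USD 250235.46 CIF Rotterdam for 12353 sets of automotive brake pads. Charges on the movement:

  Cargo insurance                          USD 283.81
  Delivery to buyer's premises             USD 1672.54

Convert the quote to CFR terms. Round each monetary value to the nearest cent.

Not relevant to the conversion: delivery — on the buyer under both terms; not part of either seller's price.
From CIF to CFR, the seller no longer bears: insurance.
CFR price = 250235.46 − 283.81 = 249951.65

CFR price: USD 249951.65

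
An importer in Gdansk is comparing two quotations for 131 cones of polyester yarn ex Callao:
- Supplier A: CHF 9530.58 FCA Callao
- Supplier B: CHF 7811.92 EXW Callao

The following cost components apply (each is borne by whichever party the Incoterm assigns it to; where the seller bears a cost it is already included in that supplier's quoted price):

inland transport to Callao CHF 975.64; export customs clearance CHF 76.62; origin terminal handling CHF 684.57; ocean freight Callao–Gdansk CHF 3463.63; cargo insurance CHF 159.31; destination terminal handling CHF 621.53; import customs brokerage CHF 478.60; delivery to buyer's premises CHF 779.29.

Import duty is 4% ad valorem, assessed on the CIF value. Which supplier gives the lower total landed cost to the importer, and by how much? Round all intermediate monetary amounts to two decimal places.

Supplier B is cheaper by CHF 693.05

Supplier A (FCA):
CIF value = FCA price + origin terminal + freight + insurance = 9530.58 + 684.57 + 3463.63 + 159.31 = 13838.09
Import duty = 13838.09 × 4% = 553.52
Buyer bears (A): 684.57 + 3463.63 + 159.31 + 621.53 + 478.60 + 779.29 = 6186.93
Landed cost (A) = invoice 9530.58 + 6186.93 + duty 553.52 = 16271.03
Supplier B (EXW):
CIF value = EXW price + inland to port + export clearance + origin terminal + freight + insurance = 7811.92 + 975.64 + 76.62 + 684.57 + 3463.63 + 159.31 = 13171.69
Import duty = 13171.69 × 4% = 526.87
Buyer bears (B): 975.64 + 76.62 + 684.57 + 3463.63 + 159.31 + 621.53 + 478.60 + 779.29 = 7239.19
Landed cost (B) = invoice 7811.92 + 7239.19 + duty 526.87 = 15577.98
Difference = |16271.03 − 15577.98| = 693.05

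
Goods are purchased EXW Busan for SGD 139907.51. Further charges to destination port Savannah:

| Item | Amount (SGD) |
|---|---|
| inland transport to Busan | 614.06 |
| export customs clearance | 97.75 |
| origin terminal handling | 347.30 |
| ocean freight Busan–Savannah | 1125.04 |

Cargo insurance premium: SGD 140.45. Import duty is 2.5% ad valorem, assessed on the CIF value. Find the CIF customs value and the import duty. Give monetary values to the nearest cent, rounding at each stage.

CIF = EXW price + pre-shipment costs + freight + insurance
CIF = 139907.51 + 614.06 + 97.75 + 347.30 + 1125.04 + 140.45 = 142232.11
Import duty = 142232.11 × 2.5% = 3555.80

CIF value: SGD 142232.11; import duty: SGD 3555.80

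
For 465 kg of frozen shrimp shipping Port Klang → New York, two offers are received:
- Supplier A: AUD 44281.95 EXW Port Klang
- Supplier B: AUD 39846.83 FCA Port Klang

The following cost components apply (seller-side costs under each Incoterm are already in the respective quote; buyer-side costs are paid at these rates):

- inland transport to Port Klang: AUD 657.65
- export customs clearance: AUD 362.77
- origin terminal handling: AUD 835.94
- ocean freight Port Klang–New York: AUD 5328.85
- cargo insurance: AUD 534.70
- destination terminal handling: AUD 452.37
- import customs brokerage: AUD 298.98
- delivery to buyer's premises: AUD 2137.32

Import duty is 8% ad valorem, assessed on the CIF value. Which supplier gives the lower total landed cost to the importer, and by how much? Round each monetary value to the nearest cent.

Supplier B is cheaper by AUD 5891.98

Supplier A (EXW):
CIF value = EXW price + inland to port + export clearance + origin terminal + freight + insurance = 44281.95 + 657.65 + 362.77 + 835.94 + 5328.85 + 534.70 = 52001.86
Import duty = 52001.86 × 8% = 4160.15
Buyer bears (A): 657.65 + 362.77 + 835.94 + 5328.85 + 534.70 + 452.37 + 298.98 + 2137.32 = 10608.58
Landed cost (A) = invoice 44281.95 + 10608.58 + duty 4160.15 = 59050.68
Supplier B (FCA):
CIF value = FCA price + origin terminal + freight + insurance = 39846.83 + 835.94 + 5328.85 + 534.70 = 46546.32
Import duty = 46546.32 × 8% = 3723.71
Buyer bears (B): 835.94 + 5328.85 + 534.70 + 452.37 + 298.98 + 2137.32 = 9588.16
Landed cost (B) = invoice 39846.83 + 9588.16 + duty 3723.71 = 53158.70
Difference = |59050.68 − 53158.70| = 5891.98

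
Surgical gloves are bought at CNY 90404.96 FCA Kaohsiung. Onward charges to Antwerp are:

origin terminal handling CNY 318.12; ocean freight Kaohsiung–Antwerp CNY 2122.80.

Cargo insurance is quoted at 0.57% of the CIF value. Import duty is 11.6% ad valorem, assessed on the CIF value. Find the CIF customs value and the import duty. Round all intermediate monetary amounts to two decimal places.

CIF value: CNY 93378.14; import duty: CNY 10831.86

Let C be the CIF value. C = FCA price + pre-shipment costs + freight + 0.57% × C
C − 0.57% × C = 90404.96 + 318.12 + 2122.80
0.9943 × C = 92845.88
C = 92845.88 / 0.9943 = 93378.14
Insurance premium = 0.57% × 93378.14 = 532.26
Import duty = 93378.14 × 11.6% = 10831.86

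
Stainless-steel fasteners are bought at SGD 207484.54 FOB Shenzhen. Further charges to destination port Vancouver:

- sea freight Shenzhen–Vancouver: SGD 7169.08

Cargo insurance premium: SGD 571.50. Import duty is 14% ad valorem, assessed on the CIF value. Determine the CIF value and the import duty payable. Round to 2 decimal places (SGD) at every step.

CIF value: SGD 215225.12; import duty: SGD 30131.52

CIF = FOB price + freight + insurance
CIF = 207484.54 + 7169.08 + 571.50 = 215225.12
Import duty = 215225.12 × 14% = 30131.52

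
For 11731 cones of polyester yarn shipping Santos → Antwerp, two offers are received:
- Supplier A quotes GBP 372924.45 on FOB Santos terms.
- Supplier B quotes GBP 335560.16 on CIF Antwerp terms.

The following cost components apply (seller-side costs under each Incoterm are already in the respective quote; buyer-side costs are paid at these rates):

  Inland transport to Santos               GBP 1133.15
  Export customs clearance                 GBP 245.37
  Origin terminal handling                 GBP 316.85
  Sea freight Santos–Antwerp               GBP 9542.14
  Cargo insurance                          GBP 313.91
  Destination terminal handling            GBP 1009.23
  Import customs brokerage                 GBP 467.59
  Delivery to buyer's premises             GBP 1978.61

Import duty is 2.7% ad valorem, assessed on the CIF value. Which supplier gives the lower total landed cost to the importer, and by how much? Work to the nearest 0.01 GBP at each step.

Supplier B is cheaper by GBP 48495.29

Supplier A (FOB):
CIF value = FOB price + freight + insurance = 372924.45 + 9542.14 + 313.91 = 382780.50
Import duty = 382780.50 × 2.7% = 10335.07
Buyer bears (A): 9542.14 + 313.91 + 1009.23 + 467.59 + 1978.61 = 13311.48
Landed cost (A) = invoice 372924.45 + 13311.48 + duty 10335.07 = 396571.00
Supplier B (CIF):
The CIF price already equals the CIF value: 335560.16
Import duty = 335560.16 × 2.7% = 9060.12
Buyer bears (B): 1009.23 + 467.59 + 1978.61 = 3455.43
Landed cost (B) = invoice 335560.16 + 3455.43 + duty 9060.12 = 348075.71
Difference = |396571.00 − 348075.71| = 48495.29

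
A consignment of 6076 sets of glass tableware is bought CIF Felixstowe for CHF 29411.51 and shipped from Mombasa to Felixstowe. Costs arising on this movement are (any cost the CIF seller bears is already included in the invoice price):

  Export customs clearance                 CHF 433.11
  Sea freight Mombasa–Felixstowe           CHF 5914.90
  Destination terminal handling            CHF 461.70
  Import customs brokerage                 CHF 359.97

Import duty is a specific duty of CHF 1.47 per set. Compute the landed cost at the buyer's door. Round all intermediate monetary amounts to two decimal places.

CIF: the seller pays costs through ocean freight and marine insurance to the destination port.
Already in the invoice (seller's account under CIF): export clearance, freight — exclude.
The CIF price already equals the CIF value: 29411.51
Import duty = 6076 × 1.47 = 8931.72
Buyer bears: destination terminal 461.70 + brokerage 359.97 + duty 8931.72 = 9753.39
Landed cost = invoice 29411.51 + 9753.39 = 39164.90

Total landed cost: CHF 39164.90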